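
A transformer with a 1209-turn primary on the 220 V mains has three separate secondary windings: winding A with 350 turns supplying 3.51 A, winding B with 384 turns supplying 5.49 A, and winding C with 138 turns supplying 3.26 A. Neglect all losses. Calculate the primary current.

I_p ≈ 3.13 A

V_A = 220 × 350/1209 = 63.689 V; V_B = 220 × 384/1209 = 69.876 V; V_C = 220 × 138/1209 = 25.112 V.
P_out = V_A I_A + V_B I_B + V_C I_C = 63.689×3.51 + 69.876×5.49 + 25.112×3.26 = 223.55 + 383.62 + 81.864 = 689.03 W.
Ideal ⇒ P_in = P_out, so I_p = P_out/V_p = 689.03/220 = 3.13 A.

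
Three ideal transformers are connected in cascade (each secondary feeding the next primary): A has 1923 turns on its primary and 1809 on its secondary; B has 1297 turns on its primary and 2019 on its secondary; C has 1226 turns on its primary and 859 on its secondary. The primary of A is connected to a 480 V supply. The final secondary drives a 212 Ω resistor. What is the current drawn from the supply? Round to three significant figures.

I_supply ≈ 2.38 A

Secondary of A: V = 480.00 × 1809/1923 = 451.54 V.
Secondary of B: V = 451.54 × 2019/1297 = 702.91 V.
Secondary of C: V = 702.91 × 859/1226 = 492.49 V.
I_load = 492.49/212 = 2.3231 A, so P_out = 492.49 × 2.3231 = 1144.1 W.
All ideal ⇒ P_in = P_out, so I_supply = 1144.1/480 = 2.38 A.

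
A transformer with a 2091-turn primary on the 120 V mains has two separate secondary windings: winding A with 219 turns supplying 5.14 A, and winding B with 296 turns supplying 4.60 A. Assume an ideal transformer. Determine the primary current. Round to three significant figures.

V_A = 120 × 219/2091 = 12.568 V; V_B = 120 × 296/2091 = 16.987 V.
P_out = V_A I_A + V_B I_B = 12.568×5.14 + 16.987×4.60 = 64.600 + 78.141 = 142.74 W.
Ideal ⇒ P_in = P_out, so I_p = P_out/V_p = 142.74/120 = 1.19 A.

I_p ≈ 1.19 A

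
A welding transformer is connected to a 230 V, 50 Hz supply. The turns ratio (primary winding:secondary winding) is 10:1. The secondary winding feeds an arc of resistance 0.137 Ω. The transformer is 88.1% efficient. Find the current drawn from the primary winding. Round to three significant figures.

I_p ≈ 19.1 A

V_s = 230 × 1/10 = 23.000 V.
I_s = V_s/R = 23.000/0.137 = 167.88 A.
P_out = V_s I_s = 23.000 × 167.88 = 3861.3 W.
P_in = P_out/η = 3861.3/0.881 = 4382.9 W.
I_p = P_in/V_p = 4382.9/230 = 19.1 A.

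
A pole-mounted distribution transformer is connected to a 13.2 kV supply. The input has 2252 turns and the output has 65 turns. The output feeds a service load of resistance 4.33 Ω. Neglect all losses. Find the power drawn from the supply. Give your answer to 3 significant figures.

P ≈ 33500 W

V_out = V_in × N_out/N_in = 13200 × 65/2252 = 380.99 V.
I_out = V_out/R = 380.99/4.33 = 87.990 A.
I_in = I_out × N_out/N_in = 87.990 × 65/2252 = 2.5397 A.
P = V_in I_in = 13200 × 2.5397 = 33500 W.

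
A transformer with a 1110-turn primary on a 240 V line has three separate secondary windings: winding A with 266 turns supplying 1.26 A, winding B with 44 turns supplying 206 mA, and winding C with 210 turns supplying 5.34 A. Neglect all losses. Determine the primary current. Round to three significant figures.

V_A = 240 × 266/1110 = 57.514 V; V_B = 240 × 44/1110 = 9.5135 V; V_C = 240 × 210/1110 = 45.405 V.
P_out = V_A I_A + V_B I_B + V_C I_C = 57.514×1.26 + 9.5135×0.206 + 45.405×5.34 = 72.467 + 1.9598 + 242.46 = 316.89 W.
Ideal ⇒ P_in = P_out, so I_p = P_out/V_p = 316.89/240 = 1.32 A.

I_p ≈ 1.32 A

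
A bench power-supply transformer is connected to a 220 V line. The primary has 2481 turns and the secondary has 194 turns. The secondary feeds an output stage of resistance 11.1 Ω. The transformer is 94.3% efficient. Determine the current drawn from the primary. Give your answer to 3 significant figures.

I_p ≈ 0.129 A

V_s = 220 × 194/2481 = 17.203 V.
I_s = V_s/R = 17.203/11.1 = 1.5498 A.
P_out = V_s I_s = 17.203 × 1.5498 = 26.661 W.
P_in = P_out/η = 26.661/0.943 = 28.272 W.
I_p = P_in/V_p = 28.272/220 = 0.129 A.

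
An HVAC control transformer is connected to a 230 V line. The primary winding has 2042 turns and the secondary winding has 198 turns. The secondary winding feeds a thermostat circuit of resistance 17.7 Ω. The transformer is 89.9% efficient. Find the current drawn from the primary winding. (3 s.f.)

I_p ≈ 0.136 A

V_s = 230 × 198/2042 = 22.302 V.
I_s = V_s/R = 22.302/17.7 = 1.2600 A.
P_out = V_s I_s = 22.302 × 1.2600 = 28.100 W.
P_in = P_out/η = 28.100/0.899 = 31.257 W.
I_p = P_in/V_p = 31.257/230 = 0.136 A.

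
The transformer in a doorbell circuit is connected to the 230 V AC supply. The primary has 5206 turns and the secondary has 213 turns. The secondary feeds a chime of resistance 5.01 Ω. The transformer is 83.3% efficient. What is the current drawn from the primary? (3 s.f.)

V_s = 230 × 213/5206 = 9.4103 V.
I_s = V_s/R = 9.4103/5.01 = 1.8783 A.
P_out = V_s I_s = 9.4103 × 1.8783 = 17.675 W.
P_in = P_out/η = 17.675/0.833 = 21.219 W.
I_p = P_in/V_p = 21.219/230 = 0.0923 A.

I_p ≈ 0.0923 A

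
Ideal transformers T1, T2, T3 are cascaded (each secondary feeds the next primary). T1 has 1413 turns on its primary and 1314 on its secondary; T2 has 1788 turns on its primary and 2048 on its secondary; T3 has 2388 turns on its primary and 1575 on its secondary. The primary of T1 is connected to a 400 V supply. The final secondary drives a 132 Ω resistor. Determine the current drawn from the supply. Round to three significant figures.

After T1: V = 400.00 × 1314/1413 = 371.97 V.
After T2: V = 371.97 × 2048/1788 = 426.06 V.
After T3: V = 426.06 × 1575/2388 = 281.01 V.
I_load = 281.01/132 = 2.1289 A, so P_out = 281.01 × 2.1289 = 598.23 W.
All ideal ⇒ P_in = P_out, so I_supply = 598.23/400 = 1.50 A.

I_supply ≈ 1.50 A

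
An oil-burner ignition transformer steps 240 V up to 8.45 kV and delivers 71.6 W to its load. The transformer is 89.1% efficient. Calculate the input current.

P_in = P_out/η = 71.6/0.891 = 80.359 W.
I_in = P_in/V_in = 80.359/240 = 0.335 A.

I_in ≈ 0.335 A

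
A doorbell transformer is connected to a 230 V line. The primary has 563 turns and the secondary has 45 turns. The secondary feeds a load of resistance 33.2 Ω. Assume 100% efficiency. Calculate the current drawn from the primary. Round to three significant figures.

I_p ≈ 0.0443 A

V_s = V_p × N_s/N_p = 230 × 45/563 = 18.384 V.
I_s = V_s/R = 18.384/33.2 = 0.55372 A.
For an ideal transformer I_p N_p = I_s N_s, so I_p = 0.55372 × 45/563 = 0.0443 A.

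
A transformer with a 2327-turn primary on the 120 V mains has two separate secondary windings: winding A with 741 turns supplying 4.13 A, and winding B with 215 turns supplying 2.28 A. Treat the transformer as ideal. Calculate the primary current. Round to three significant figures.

I_p ≈ 1.53 A

V_A = 120 × 741/2327 = 38.212 V; V_B = 120 × 215/2327 = 11.087 V.
P_out = V_A I_A + V_B I_B = 38.212×4.13 + 11.087×2.28 = 157.82 + 25.279 = 183.10 W.
Ideal ⇒ P_in = P_out, so I_p = P_out/V_p = 183.10/120 = 1.53 A.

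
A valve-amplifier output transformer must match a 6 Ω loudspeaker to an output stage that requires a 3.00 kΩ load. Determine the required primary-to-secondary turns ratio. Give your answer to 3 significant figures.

Z_p/Z_s = (N_p/N_s)², so N_p/N_s = √(3000/6) = √500 = 22.4.

N_p/N_s ≈ 22.4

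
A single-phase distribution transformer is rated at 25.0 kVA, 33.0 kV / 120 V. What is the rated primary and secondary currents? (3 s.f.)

I_p ≈ 0.758 A, I_s ≈ 208 A

I_p = S/V_p = 25000/33000 = 0.758 A.
I_s = S/V_s = 25000/120 = 208 A.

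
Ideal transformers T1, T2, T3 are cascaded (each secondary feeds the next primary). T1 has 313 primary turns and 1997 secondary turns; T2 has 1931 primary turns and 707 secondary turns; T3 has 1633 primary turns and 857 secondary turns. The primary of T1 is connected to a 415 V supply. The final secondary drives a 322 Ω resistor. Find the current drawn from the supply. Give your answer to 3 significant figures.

After T1: V = 415.00 × 1997/313 = 2647.8 V.
After T2: V = 2647.8 × 707/1931 = 969.44 V.
After T3: V = 969.44 × 857/1633 = 508.76 V.
I_load = 508.76/322 = 1.5800 A, so P_out = 508.76 × 1.5800 = 803.84 W.
All ideal ⇒ P_in = P_out, so I_supply = 803.84/415 = 1.94 A.

I_supply ≈ 1.94 A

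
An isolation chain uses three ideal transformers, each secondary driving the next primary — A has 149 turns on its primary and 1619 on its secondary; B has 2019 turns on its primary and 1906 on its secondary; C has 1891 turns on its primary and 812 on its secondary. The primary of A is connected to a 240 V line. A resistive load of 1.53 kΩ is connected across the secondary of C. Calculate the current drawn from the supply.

After A: V = 240.00 × 1619/149 = 2607.8 V.
After B: V = 2607.8 × 1906/2019 = 2461.8 V.
After C: V = 2461.8 × 812/1891 = 1057.1 V.
I_load = 1057.1/1530 = 0.69093 A, so P_out = 1057.1 × 0.69093 = 730.39 W.
All ideal ⇒ P_in = P_out, so I_supply = 730.39/240 = 3.04 A.

I_supply ≈ 3.04 A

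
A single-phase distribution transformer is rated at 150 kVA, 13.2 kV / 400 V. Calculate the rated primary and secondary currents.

I_p ≈ 11.4 A, I_s ≈ 375 A

I_p = S/V_p = 150000/13200 = 11.4 A.
I_s = S/V_s = 150000/400 = 375 A.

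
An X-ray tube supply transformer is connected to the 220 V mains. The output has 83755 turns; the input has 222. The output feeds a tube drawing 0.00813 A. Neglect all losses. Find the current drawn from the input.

For an ideal transformer I_in N_in = I_out N_out, so I_in = 0.00813 × 83755/222 = 3.07 A.

I_in ≈ 3.07 A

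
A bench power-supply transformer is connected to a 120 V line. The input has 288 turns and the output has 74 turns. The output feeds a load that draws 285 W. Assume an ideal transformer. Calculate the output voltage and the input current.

V_out ≈ 30.8 V, I_in ≈ 2.38 A

V_out = V_in × N_out/N_in = 120 × 74/288 = 30.833 V.
I_out = P/V_out = 285/30.833 = 9.2432 A.
I_in = I_out × N_out/N_in = 9.2432 × 74/288 = 2.38 A.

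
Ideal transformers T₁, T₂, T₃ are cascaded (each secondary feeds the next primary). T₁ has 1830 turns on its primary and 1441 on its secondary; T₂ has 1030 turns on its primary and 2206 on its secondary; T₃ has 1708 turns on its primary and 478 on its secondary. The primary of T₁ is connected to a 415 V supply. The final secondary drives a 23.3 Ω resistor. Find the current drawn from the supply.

Secondary of T₁: V = 415.00 × 1441/1830 = 326.78 V.
Secondary of T₂: V = 326.78 × 2206/1030 = 699.89 V.
Secondary of T₃: V = 699.89 × 478/1708 = 195.87 V.
I_load = 195.87/23.3 = 8.4065 A, so P_out = 195.87 × 8.4065 = 1646.6 W.
All ideal ⇒ P_in = P_out, so I_supply = 1646.6/415 = 3.97 A.

I_supply ≈ 3.97 A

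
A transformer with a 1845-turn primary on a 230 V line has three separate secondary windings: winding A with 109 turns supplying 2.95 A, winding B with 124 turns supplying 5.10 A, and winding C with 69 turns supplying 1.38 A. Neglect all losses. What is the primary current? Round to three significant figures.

I_p ≈ 0.569 A

V_A = 230 × 109/1845 = 13.588 V; V_B = 230 × 124/1845 = 15.458 V; V_C = 230 × 69/1845 = 8.6016 V.
P_out = V_A I_A + V_B I_B + V_C I_C = 13.588×2.95 + 15.458×5.10 + 8.6016×1.38 = 40.085 + 78.836 + 11.870 = 130.79 W.
Ideal ⇒ P_in = P_out, so I_p = P_out/V_p = 130.79/230 = 0.569 A.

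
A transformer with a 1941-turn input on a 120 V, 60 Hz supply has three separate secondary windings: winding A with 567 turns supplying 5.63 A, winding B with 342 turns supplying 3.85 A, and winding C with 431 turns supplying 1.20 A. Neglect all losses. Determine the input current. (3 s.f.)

I_in ≈ 2.59 A

V_A = 120 × 567/1941 = 35.054 V; V_B = 120 × 342/1941 = 21.144 V; V_C = 120 × 431/1941 = 26.646 V.
P_out = V_A I_A + V_B I_B + V_C I_C = 35.054×5.63 + 21.144×3.85 + 26.646×1.20 = 197.35 + 81.403 + 31.975 = 310.73 W.
Ideal ⇒ P_in = P_out, so I_in = P_out/V_in = 310.73/120 = 2.59 A.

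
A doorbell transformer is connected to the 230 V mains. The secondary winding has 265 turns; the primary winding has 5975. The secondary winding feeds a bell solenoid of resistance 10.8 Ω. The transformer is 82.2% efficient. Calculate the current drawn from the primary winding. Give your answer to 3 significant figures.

V_s = 230 × 265/5975 = 10.201 V.
I_s = V_s/R = 10.201/10.8 = 0.94452 A.
P_out = V_s I_s = 10.201 × 0.94452 = 9.6349 W.
P_in = P_out/η = 9.6349/0.822 = 11.721 W.
I_p = P_in/V_p = 11.721/230 = 0.0510 A.

I_p ≈ 0.0510 A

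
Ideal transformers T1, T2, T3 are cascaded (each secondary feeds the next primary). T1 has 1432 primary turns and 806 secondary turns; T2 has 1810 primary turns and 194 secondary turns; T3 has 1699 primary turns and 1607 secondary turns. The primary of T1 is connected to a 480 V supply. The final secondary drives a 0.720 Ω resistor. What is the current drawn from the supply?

I_supply ≈ 2.17 A

Secondary of T1: V = 480.00 × 806/1432 = 270.17 V.
Secondary of T2: V = 270.17 × 194/1810 = 28.957 V.
Secondary of T3: V = 28.957 × 1607/1699 = 27.389 V.
I_load = 27.389/0.720 = 38.041 A, so P_out = 27.389 × 38.041 = 1041.9 W.
All ideal ⇒ P_in = P_out, so I_supply = 1041.9/480 = 2.17 A.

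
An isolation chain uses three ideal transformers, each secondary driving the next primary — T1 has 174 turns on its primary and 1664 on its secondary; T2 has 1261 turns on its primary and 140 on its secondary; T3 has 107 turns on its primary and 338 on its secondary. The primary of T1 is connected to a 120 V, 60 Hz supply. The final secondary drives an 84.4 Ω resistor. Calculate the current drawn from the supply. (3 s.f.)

Secondary of T1: V = 120.00 × 1664/174 = 1147.6 V.
Secondary of T2: V = 1147.6 × 140/1261 = 127.41 V.
Secondary of T3: V = 127.41 × 338/107 = 402.47 V.
I_load = 402.47/84.4 = 4.7686 A, so P_out = 402.47 × 4.7686 = 1919.2 W.
All ideal ⇒ P_in = P_out, so I_supply = 1919.2/120 = 16.0 A.

I_supply ≈ 16.0 A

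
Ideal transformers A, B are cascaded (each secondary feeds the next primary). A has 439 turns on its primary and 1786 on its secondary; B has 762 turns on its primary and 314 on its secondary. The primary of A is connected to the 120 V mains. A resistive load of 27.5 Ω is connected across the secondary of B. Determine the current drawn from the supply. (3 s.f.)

I_supply ≈ 12.3 A

Secondary of A: V = 120.00 × 1786/439 = 488.20 V.
Secondary of B: V = 488.20 × 314/762 = 201.17 V.
I_load = 201.17/27.5 = 7.3154 A, so P_out = 201.17 × 7.3154 = 1471.7 W.
All ideal ⇒ P_in = P_out, so I_supply = 1471.7/120 = 12.3 A.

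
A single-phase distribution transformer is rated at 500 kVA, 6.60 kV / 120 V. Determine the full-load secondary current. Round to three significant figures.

I_s = S/V_s = 500000/120 = 4170 A.

I_s ≈ 4170 A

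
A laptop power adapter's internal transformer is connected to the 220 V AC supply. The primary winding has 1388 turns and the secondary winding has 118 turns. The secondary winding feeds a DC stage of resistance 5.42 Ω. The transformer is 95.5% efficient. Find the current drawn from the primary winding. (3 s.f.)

I_p ≈ 0.307 A

V_s = 220 × 118/1388 = 18.703 V.
I_s = V_s/R = 18.703/5.42 = 3.4508 A.
P_out = V_s I_s = 18.703 × 3.4508 = 64.540 W.
P_in = P_out/η = 64.540/0.955 = 67.581 W.
I_p = P_in/V_p = 67.581/220 = 0.307 A.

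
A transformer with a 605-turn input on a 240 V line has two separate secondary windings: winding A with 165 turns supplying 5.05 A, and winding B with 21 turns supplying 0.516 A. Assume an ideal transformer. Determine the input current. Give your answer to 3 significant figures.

V_A = 240 × 165/605 = 65.455 V; V_B = 240 × 21/605 = 8.3306 V.
P_out = V_A I_A + V_B I_B = 65.455×5.05 + 8.3306×0.516 = 330.55 + 4.2986 = 334.84 W.
Ideal ⇒ P_in = P_out, so I_in = P_out/V_in = 334.84/240 = 1.40 A.

I_in ≈ 1.40 A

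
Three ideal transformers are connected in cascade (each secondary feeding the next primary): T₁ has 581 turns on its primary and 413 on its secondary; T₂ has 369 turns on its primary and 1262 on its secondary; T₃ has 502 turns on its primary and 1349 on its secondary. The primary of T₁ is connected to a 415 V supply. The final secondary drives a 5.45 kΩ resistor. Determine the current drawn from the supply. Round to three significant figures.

After T₁: V = 415.00 × 413/581 = 295.00 V.
After T₂: V = 295.00 × 1262/369 = 1008.9 V.
After T₃: V = 1008.9 × 1349/502 = 2711.2 V.
I_load = 2711.2/5450 = 0.49747 A, so P_out = 2711.2 × 0.49747 = 1348.7 W.
All ideal ⇒ P_in = P_out, so I_supply = 1348.7/415 = 3.25 A.

I_supply ≈ 3.25 A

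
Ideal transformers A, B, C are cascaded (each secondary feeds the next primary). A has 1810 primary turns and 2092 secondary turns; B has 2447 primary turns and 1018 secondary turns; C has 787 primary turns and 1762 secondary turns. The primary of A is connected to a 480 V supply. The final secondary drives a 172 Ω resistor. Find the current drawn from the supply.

Secondary of A: V = 480.00 × 2092/1810 = 554.78 V.
Secondary of B: V = 554.78 × 1018/2447 = 230.80 V.
Secondary of C: V = 230.80 × 1762/787 = 516.74 V.
I_load = 516.74/172 = 3.0043 A, so P_out = 516.74 × 3.0043 = 1552.4 W.
All ideal ⇒ P_in = P_out, so I_supply = 1552.4/480 = 3.23 A.

I_supply ≈ 3.23 A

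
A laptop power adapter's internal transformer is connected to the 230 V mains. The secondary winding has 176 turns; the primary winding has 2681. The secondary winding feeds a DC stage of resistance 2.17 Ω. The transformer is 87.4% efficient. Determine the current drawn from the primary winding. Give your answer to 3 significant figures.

V_s = 230 × 176/2681 = 15.099 V.
I_s = V_s/R = 15.099/2.17 = 6.9580 A.
P_out = V_s I_s = 15.099 × 6.9580 = 105.06 W.
P_in = P_out/η = 105.06/0.874 = 120.20 W.
I_p = P_in/V_p = 120.20/230 = 0.523 A.

I_p ≈ 0.523 A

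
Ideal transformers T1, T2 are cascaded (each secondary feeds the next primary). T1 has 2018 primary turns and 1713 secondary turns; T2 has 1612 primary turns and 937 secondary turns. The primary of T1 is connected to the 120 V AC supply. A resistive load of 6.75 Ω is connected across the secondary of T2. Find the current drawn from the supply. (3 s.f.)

I_supply ≈ 4.33 A

After T1: V = 120.00 × 1713/2018 = 101.86 V.
After T2: V = 101.86 × 937/1612 = 59.210 V.
I_load = 59.210/6.75 = 8.7718 A, so P_out = 59.210 × 8.7718 = 519.37 W.
All ideal ⇒ P_in = P_out, so I_supply = 519.37/120 = 4.33 A.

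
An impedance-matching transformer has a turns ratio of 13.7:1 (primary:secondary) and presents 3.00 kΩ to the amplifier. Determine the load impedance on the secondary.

Z_s ≈ 16.0 Ω

Z_s = Z_p/(N_p/N_s)² = 3000/13.7² = 16.0 Ω.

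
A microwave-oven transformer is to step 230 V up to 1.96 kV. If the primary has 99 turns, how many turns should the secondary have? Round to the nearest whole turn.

N_s/N_p = V_s/V_p, so N_s = 99 × 1960/230 = 843.7 ≈ 844 turns.

N_s = 844 turns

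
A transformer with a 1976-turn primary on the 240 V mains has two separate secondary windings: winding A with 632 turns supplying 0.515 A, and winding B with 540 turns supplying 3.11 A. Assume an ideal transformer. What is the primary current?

V_A = 240 × 632/1976 = 76.761 V; V_B = 240 × 540/1976 = 65.587 V.
P_out = V_A I_A + V_B I_B = 76.761×0.515 + 65.587×3.11 = 39.532 + 203.98 = 243.51 W.
Ideal ⇒ P_in = P_out, so I_p = P_out/V_p = 243.51/240 = 1.01 A.

I_p ≈ 1.01 A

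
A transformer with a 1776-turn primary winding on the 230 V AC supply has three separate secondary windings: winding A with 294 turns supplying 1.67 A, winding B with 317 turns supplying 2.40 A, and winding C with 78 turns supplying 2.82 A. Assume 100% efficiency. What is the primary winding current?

I_p ≈ 0.829 A

V_A = 230 × 294/1776 = 38.074 V; V_B = 230 × 317/1776 = 41.053 V; V_C = 230 × 78/1776 = 10.101 V.
P_out = V_A I_A + V_B I_B + V_C I_C = 38.074×1.67 + 41.053×2.40 + 10.101×2.82 = 63.584 + 98.527 + 28.486 = 190.60 W.
Ideal ⇒ P_in = P_out, so I_p = P_out/V_p = 190.60/230 = 0.829 A.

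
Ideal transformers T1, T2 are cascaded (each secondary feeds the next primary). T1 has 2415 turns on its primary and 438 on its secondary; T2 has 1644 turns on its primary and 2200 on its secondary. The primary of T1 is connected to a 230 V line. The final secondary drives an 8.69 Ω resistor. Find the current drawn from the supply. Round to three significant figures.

Secondary of T1: V = 230.00 × 438/2415 = 41.714 V.
Secondary of T2: V = 41.714 × 2200/1644 = 55.822 V.
I_load = 55.822/8.69 = 6.4237 A, so P_out = 55.822 × 6.4237 = 358.58 W.
All ideal ⇒ P_in = P_out, so I_supply = 358.58/230 = 1.56 A.

I_supply ≈ 1.56 A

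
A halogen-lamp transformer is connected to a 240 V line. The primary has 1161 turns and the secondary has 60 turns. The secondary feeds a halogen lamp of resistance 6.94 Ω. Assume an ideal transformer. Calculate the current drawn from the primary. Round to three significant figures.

I_p ≈ 0.0924 A

V_s = V_p × N_s/N_p = 240 × 60/1161 = 12.403 V.
I_s = V_s/R = 12.403/6.94 = 1.7872 A.
For an ideal transformer I_p N_p = I_s N_s, so I_p = 1.7872 × 60/1161 = 0.0924 A.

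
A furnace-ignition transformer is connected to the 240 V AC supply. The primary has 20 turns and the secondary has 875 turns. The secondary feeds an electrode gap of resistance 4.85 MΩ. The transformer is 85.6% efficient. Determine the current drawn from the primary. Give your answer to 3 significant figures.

I_p ≈ 0.111 A

V_s = 240 × 875/20 = 10500 V.
I_s = V_s/R = 10500/(4.85×10^6) = 0.0021649 A.
P_out = V_s I_s = 10500 × 0.0021649 = 22.732 W.
P_in = P_out/η = 22.732/0.856 = 26.556 W.
I_p = P_in/V_p = 26.556/240 = 0.111 A.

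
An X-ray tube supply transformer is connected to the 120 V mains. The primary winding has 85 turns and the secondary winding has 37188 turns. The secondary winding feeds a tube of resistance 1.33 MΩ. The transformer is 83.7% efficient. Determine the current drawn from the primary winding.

V_s = 120 × 37188/85 = 52501 V.
I_s = V_s/R = 52501/(1.33×10^6) = 0.039474 A.
P_out = V_s I_s = 52501 × 0.039474 = 2072.4 W.
P_in = P_out/η = 2072.4/0.837 = 2476.0 W.
I_p = P_in/V_p = 2476.0/120 = 20.6 A.

I_p ≈ 20.6 A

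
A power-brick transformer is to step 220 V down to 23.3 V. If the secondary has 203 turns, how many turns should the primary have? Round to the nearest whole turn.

N_p/N_s = V_p/V_s, so N_p = 203 × 220/23.3 = 1916.7 ≈ 1917 turns.

N_p = 1917 turns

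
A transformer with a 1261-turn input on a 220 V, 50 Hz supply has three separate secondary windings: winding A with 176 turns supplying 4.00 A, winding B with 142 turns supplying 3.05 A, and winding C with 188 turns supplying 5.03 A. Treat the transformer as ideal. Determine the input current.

I_in ≈ 1.65 A

V_A = 220 × 176/1261 = 30.706 V; V_B = 220 × 142/1261 = 24.774 V; V_C = 220 × 188/1261 = 32.799 V.
P_out = V_A I_A + V_B I_B + V_C I_C = 30.706×4.00 + 24.774×3.05 + 32.799×5.03 = 122.82 + 75.561 + 164.98 = 363.36 W.
Ideal ⇒ P_in = P_out, so I_in = P_out/V_in = 363.36/220 = 1.65 A.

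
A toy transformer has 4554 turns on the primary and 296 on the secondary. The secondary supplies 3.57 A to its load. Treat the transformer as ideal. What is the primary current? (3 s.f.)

For an ideal transformer I_p/I_s = N_s/N_p, so I_p = 3.57 × 296/4554 = 0.232 A.

I_p ≈ 0.232 A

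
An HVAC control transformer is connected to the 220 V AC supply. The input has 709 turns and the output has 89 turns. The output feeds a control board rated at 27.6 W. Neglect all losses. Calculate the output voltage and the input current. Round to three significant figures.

V_out ≈ 27.6 V, I_in ≈ 0.125 A

V_out = V_in × N_out/N_in = 220 × 89/709 = 27.616 V.
I_out = P/V_out = 27.6/27.616 = 0.99941 A.
I_in = I_out × N_out/N_in = 0.99941 × 89/709 = 0.125 A.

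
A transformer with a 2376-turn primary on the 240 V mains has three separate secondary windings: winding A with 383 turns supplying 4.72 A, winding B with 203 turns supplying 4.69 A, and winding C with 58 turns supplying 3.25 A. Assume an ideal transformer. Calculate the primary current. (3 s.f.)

V_A = 240 × 383/2376 = 38.687 V; V_B = 240 × 203/2376 = 20.505 V; V_C = 240 × 58/2376 = 5.8586 V.
P_out = V_A I_A + V_B I_B + V_C I_C = 38.687×4.72 + 20.505×4.69 + 5.8586×3.25 = 182.60 + 96.169 + 19.040 = 297.81 W.
Ideal ⇒ P_in = P_out, so I_p = P_out/V_p = 297.81/240 = 1.24 A.

I_p ≈ 1.24 A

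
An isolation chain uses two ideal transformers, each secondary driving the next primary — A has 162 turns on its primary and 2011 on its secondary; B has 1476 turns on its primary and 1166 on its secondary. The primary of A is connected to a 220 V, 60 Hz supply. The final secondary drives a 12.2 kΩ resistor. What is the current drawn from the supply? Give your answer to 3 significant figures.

Secondary of A: V = 220.00 × 2011/162 = 2731.0 V.
Secondary of B: V = 2731.0 × 1166/1476 = 2157.4 V.
I_load = 2157.4/12200 = 0.17684 A, so P_out = 2157.4 × 0.17684 = 381.51 W.
All ideal ⇒ P_in = P_out, so I_supply = 381.51/220 = 1.73 A.

I_supply ≈ 1.73 A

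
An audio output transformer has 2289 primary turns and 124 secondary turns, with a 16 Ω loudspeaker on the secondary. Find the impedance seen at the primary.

Z_p ≈ 5450 Ω

Z_p = (N_p/N_s)² × Z_s = (2289/124)² × 16 = 5450 Ω.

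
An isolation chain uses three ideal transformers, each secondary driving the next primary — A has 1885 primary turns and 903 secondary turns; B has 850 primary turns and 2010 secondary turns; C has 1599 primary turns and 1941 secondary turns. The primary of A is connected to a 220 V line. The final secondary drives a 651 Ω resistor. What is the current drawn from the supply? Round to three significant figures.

I_supply ≈ 0.639 A

Secondary of A: V = 220.00 × 903/1885 = 105.39 V.
Secondary of B: V = 105.39 × 2010/850 = 249.22 V.
Secondary of C: V = 249.22 × 1941/1599 = 302.52 V.
I_load = 302.52/651 = 0.46470 A, so P_out = 302.52 × 0.46470 = 140.58 W.
All ideal ⇒ P_in = P_out, so I_supply = 140.58/220 = 0.639 A.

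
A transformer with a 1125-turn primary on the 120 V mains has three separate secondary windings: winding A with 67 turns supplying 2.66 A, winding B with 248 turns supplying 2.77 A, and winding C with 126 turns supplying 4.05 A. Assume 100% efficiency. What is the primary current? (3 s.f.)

I_p ≈ 1.22 A

V_A = 120 × 67/1125 = 7.1467 V; V_B = 120 × 248/1125 = 26.453 V; V_C = 120 × 126/1125 = 13.440 V.
P_out = V_A I_A + V_B I_B + V_C I_C = 7.1467×2.66 + 26.453×2.77 + 13.440×4.05 = 19.010 + 73.276 + 54.432 = 146.72 W.
Ideal ⇒ P_in = P_out, so I_p = P_out/V_p = 146.72/120 = 1.22 A.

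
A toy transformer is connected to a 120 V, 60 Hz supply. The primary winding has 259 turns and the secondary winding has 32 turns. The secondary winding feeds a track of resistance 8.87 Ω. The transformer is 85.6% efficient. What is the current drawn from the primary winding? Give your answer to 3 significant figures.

V_s = 120 × 32/259 = 14.826 V.
I_s = V_s/R = 14.826/8.87 = 1.6715 A.
P_out = V_s I_s = 14.826 × 1.6715 = 24.782 W.
P_in = P_out/η = 24.782/0.856 = 28.951 W.
I_p = P_in/V_p = 28.951/120 = 0.241 A.

I_p ≈ 0.241 A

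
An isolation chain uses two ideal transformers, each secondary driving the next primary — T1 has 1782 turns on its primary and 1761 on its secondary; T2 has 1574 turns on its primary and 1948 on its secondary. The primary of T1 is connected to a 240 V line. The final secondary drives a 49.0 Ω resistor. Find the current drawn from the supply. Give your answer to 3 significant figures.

After T1: V = 240.00 × 1761/1782 = 237.17 V.
After T2: V = 237.17 × 1948/1574 = 293.53 V.
I_load = 293.53/49.0 = 5.9903 A, so P_out = 293.53 × 5.9903 = 1758.3 W.
All ideal ⇒ P_in = P_out, so I_supply = 1758.3/240 = 7.33 A.

I_supply ≈ 7.33 A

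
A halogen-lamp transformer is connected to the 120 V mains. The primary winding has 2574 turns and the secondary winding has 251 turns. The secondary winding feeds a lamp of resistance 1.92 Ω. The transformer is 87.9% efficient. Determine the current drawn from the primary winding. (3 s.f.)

I_p ≈ 0.676 A

V_s = 120 × 251/2574 = 11.702 V.
I_s = V_s/R = 11.702/1.92 = 6.0946 A.
P_out = V_s I_s = 11.702 × 6.0946 = 71.317 W.
P_in = P_out/η = 71.317/0.879 = 81.134 W.
I_p = P_in/V_p = 81.134/120 = 0.676 A.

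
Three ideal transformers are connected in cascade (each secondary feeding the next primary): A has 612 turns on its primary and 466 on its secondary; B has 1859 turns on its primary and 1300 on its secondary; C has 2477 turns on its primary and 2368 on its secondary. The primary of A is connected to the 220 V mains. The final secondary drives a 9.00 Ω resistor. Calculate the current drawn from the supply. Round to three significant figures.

Secondary of A: V = 220.00 × 466/612 = 167.52 V.
Secondary of B: V = 167.52 × 1300/1859 = 117.14 V.
Secondary of C: V = 117.14 × 2368/2477 = 111.99 V.
I_load = 111.99/9.00 = 12.443 A, so P_out = 111.99 × 12.443 = 1393.5 W.
All ideal ⇒ P_in = P_out, so I_supply = 1393.5/220 = 6.33 A.

I_supply ≈ 6.33 A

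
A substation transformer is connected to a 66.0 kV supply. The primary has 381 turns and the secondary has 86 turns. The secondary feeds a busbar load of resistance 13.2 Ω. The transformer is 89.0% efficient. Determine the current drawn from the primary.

I_p ≈ 286 A

V_s = 66000 × 86/381 = 14898 V.
I_s = V_s/R = 14898/13.2 = 1128.6 A.
P_out = V_s I_s = 14898 × 1128.6 = 1.6814×10^7 W.
P_in = P_out/η = 1.6814×10^7/0.890 = 1.8892×10^7 W.
I_p = P_in/V_p = 1.8892×10^7/66000 = 286 A.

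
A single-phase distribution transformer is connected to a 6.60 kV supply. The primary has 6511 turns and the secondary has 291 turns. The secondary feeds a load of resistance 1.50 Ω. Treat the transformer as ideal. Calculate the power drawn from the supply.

P ≈ 58000 W

V_s = V_p × N_s/N_p = 6600 × 291/6511 = 294.98 V.
I_s = V_s/R = 294.98/1.50 = 196.65 A.
I_p = I_s × N_s/N_p = 196.65 × 291/6511 = 8.7891 A.
P = V_p I_p = 6600 × 8.7891 = 58000 W.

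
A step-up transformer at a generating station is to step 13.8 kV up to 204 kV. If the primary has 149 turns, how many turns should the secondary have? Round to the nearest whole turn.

N_s/N_p = V_s/V_p, so N_s = 149 × 204000/13800 = 2202.6 ≈ 2203 turns.

N_s = 2203 turns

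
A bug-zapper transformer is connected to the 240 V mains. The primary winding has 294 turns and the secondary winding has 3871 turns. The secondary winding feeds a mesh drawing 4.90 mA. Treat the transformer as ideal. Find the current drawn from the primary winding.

For an ideal transformer I_p N_p = I_s N_s, so I_p = 0.00490 × 3871/294 = 0.0645 A.

I_p ≈ 0.0645 A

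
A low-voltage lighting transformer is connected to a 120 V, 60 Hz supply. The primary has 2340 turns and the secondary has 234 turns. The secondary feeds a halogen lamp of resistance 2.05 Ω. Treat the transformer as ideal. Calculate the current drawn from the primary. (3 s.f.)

V_s = V_p × N_s/N_p = 120 × 234/2340 = 12.000 V.
I_s = V_s/R = 12.000/2.05 = 5.8537 A.
For an ideal transformer I_p N_p = I_s N_s, so I_p = 5.8537 × 234/2340 = 0.585 A.

I_p ≈ 0.585 A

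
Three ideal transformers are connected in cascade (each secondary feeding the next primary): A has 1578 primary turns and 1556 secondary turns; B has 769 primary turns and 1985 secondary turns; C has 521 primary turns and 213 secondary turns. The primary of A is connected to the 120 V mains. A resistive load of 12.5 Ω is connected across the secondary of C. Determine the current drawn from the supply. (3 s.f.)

I_supply ≈ 10.4 A

Secondary of A: V = 120.00 × 1556/1578 = 118.33 V.
Secondary of B: V = 118.33 × 1985/769 = 305.43 V.
Secondary of C: V = 305.43 × 213/521 = 124.87 V.
I_load = 124.87/12.5 = 9.9896 A, so P_out = 124.87 × 9.9896 = 1247.4 W.
All ideal ⇒ P_in = P_out, so I_supply = 1247.4/120 = 10.4 A.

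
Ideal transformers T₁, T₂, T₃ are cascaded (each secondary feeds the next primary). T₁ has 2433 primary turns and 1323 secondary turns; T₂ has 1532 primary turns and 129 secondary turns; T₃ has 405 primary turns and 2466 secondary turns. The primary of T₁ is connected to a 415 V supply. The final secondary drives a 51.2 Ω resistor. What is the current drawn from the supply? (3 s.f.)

Secondary of T₁: V = 415.00 × 1323/2433 = 225.67 V.
Secondary of T₂: V = 225.67 × 129/1532 = 19.002 V.
Secondary of T₃: V = 19.002 × 2466/405 = 115.70 V.
I_load = 115.70/51.2 = 2.2598 A, so P_out = 115.70 × 2.2598 = 261.46 W.
All ideal ⇒ P_in = P_out, so I_supply = 261.46/415 = 0.630 A.

I_supply ≈ 0.630 A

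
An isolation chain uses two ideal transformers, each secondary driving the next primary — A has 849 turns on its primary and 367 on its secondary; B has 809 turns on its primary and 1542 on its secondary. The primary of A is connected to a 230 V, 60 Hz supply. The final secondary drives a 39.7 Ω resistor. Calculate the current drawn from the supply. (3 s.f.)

I_supply ≈ 3.93 A

After A: V = 230.00 × 367/849 = 99.423 V.
After B: V = 99.423 × 1542/809 = 189.51 V.
I_load = 189.51/39.7 = 4.7734 A, so P_out = 189.51 × 4.7734 = 904.59 W.
All ideal ⇒ P_in = P_out, so I_supply = 904.59/230 = 3.93 A.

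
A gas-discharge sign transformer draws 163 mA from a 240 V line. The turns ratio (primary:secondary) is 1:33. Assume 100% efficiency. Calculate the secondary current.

I_s/I_p = N_p/N_s, so I_s = 0.163 × 1/33 = 0.00494 A.

I_s ≈ 0.00494 A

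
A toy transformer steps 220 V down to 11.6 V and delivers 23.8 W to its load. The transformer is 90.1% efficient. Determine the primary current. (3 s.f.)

I_p ≈ 0.120 A

P_in = P_out/η = 23.8/0.901 = 26.415 W.
I_p = P_in/V_p = 26.415/220 = 0.120 A.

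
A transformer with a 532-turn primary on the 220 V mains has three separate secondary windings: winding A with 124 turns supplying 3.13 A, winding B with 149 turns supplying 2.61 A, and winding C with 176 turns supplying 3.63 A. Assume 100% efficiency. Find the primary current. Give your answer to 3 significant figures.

I_p ≈ 2.66 A

V_A = 220 × 124/532 = 51.278 V; V_B = 220 × 149/532 = 61.617 V; V_C = 220 × 176/532 = 72.782 V.
P_out = V_A I_A + V_B I_B + V_C I_C = 51.278×3.13 + 61.617×2.61 + 72.782×3.63 = 160.50 + 160.82 + 264.20 = 585.52 W.
Ideal ⇒ P_in = P_out, so I_p = P_out/V_p = 585.52/220 = 2.66 A.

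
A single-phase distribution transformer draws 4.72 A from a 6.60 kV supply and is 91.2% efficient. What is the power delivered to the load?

P_in = V_p I_p = 6600 × 4.72 = 31152 W.
P_out = η P_in = 0.912 × 31152 = 28400 W.

P_out ≈ 28400 W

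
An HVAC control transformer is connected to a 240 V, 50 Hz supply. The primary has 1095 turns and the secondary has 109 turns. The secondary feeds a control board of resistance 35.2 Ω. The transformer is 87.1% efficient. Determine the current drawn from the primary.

V_s = 240 × 109/1095 = 23.890 V.
I_s = V_s/R = 23.890/35.2 = 0.67870 A.
P_out = V_s I_s = 23.890 × 0.67870 = 16.215 W.
P_in = P_out/η = 16.215/0.871 = 18.616 W.
I_p = P_in/V_p = 18.616/240 = 0.0776 A.

I_p ≈ 0.0776 A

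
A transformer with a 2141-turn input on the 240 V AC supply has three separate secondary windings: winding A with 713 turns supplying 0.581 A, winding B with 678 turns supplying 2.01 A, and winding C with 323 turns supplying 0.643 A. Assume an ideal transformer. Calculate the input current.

I_in ≈ 0.927 A

V_A = 240 × 713/2141 = 79.925 V; V_B = 240 × 678/2141 = 76.002 V; V_C = 240 × 323/2141 = 36.207 V.
P_out = V_A I_A + V_B I_B + V_C I_C = 79.925×0.581 + 76.002×2.01 + 36.207×0.643 = 46.437 + 152.76 + 23.281 = 222.48 W.
Ideal ⇒ P_in = P_out, so I_in = P_out/V_in = 222.48/240 = 0.927 A.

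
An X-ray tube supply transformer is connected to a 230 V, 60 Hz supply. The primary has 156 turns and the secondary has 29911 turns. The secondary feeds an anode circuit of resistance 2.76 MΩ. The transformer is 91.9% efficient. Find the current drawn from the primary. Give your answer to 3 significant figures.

V_s = 230 × 29911/156 = 44100 V.
I_s = V_s/R = 44100/(2.76×10^6) = 0.015978 A.
P_out = V_s I_s = 44100 × 0.015978 = 704.63 W.
P_in = P_out/η = 704.63/0.919 = 766.73 W.
I_p = P_in/V_p = 766.73/230 = 3.33 A.

I_p ≈ 3.33 A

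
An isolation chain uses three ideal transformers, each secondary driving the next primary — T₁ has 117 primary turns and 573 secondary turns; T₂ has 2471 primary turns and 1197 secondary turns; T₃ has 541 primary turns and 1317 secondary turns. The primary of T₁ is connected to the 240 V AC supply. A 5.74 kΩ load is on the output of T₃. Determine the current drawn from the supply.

After T₁: V = 240.00 × 573/117 = 1175.4 V.
After T₂: V = 1175.4 × 1197/2471 = 569.38 V.
After T₃: V = 569.38 × 1317/541 = 1386.1 V.
I_load = 1386.1/5740 = 0.24148 A, so P_out = 1386.1 × 0.24148 = 334.71 W.
All ideal ⇒ P_in = P_out, so I_supply = 334.71/240 = 1.39 A.

I_supply ≈ 1.39 A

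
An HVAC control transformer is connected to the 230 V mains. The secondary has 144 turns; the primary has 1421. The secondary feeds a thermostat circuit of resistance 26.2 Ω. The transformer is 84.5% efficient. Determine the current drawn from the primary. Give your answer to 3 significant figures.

I_p ≈ 0.107 A

V_s = 230 × 144/1421 = 23.308 V.
I_s = V_s/R = 23.308/26.2 = 0.88960 A.
P_out = V_s I_s = 23.308 × 0.88960 = 20.734 W.
P_in = P_out/η = 20.734/0.845 = 24.538 W.
I_p = P_in/V_p = 24.538/230 = 0.107 A.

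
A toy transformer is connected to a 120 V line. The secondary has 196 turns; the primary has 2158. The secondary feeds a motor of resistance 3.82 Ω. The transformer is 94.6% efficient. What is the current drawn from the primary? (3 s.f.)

V_s = 120 × 196/2158 = 10.899 V.
I_s = V_s/R = 10.899/3.82 = 2.8531 A.
P_out = V_s I_s = 10.899 × 2.8531 = 31.096 W.
P_in = P_out/η = 31.096/0.946 = 32.871 W.
I_p = P_in/V_p = 32.871/120 = 0.274 A.

I_p ≈ 0.274 A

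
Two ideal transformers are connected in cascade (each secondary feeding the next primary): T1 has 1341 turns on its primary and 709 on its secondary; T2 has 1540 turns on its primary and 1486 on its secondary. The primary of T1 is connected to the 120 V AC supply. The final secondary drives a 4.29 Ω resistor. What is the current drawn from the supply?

Secondary of T1: V = 120.00 × 709/1341 = 63.445 V.
Secondary of T2: V = 63.445 × 1486/1540 = 61.220 V.
I_load = 61.220/4.29 = 14.271 A, so P_out = 61.220 × 14.271 = 873.65 W.
All ideal ⇒ P_in = P_out, so I_supply = 873.65/120 = 7.28 A.

I_supply ≈ 7.28 A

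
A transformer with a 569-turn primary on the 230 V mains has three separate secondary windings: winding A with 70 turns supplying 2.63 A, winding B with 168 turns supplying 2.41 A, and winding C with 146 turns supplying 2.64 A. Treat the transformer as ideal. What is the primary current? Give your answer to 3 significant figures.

I_p ≈ 1.71 A

V_A = 230 × 70/569 = 28.295 V; V_B = 230 × 168/569 = 67.909 V; V_C = 230 × 146/569 = 59.016 V.
P_out = V_A I_A + V_B I_B + V_C I_C = 28.295×2.63 + 67.909×2.41 + 59.016×2.64 = 74.417 + 163.66 + 155.80 = 393.88 W.
Ideal ⇒ P_in = P_out, so I_p = P_out/V_p = 393.88/230 = 1.71 A.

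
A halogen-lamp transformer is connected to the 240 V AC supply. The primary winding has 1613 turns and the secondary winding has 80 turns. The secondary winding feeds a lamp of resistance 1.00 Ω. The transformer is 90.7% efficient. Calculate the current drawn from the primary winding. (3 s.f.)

V_s = 240 × 80/1613 = 11.903 V.
I_s = V_s/R = 11.903/1.00 = 11.903 A.
P_out = V_s I_s = 11.903 × 11.903 = 141.69 W.
P_in = P_out/η = 141.69/0.907 = 156.22 W.
I_p = P_in/V_p = 156.22/240 = 0.651 A.

I_p ≈ 0.651 A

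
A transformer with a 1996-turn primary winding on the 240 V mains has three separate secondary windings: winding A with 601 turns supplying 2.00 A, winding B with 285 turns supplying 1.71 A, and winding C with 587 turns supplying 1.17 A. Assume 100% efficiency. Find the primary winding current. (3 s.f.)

V_A = 240 × 601/1996 = 72.265 V; V_B = 240 × 285/1996 = 34.269 V; V_C = 240 × 587/1996 = 70.581 V.
P_out = V_A I_A + V_B I_B + V_C I_C = 72.265×2.00 + 34.269×1.71 + 70.581×1.17 = 144.53 + 58.599 + 82.580 = 285.71 W.
Ideal ⇒ P_in = P_out, so I_p = P_out/V_p = 285.71/240 = 1.19 A.

I_p ≈ 1.19 A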